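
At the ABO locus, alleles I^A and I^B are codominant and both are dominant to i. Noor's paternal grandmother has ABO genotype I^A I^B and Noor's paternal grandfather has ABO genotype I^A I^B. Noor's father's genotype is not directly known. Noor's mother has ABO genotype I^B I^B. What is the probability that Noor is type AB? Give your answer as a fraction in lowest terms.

1/2

Noor's father's ABO genotype from I^A I^B × I^A I^B: 1/4 I^A I^A, 1/2 I^A I^B, 1/4 I^B I^B.
Crossing each possibility with the mother I^B I^B and summing P(type AB): 1/4·1 + 1/2·1/2 + 1/4·0 = 1/2.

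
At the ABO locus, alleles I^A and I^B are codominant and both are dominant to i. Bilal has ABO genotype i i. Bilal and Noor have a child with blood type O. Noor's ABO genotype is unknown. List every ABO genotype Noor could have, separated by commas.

I^A i, I^B i, i i

For each candidate genotype of Noor, check whether crossing it with i i can produce every observed child phenotype.
  I^A I^A → possible child types {A} ✗
  I^A I^B → possible child types {A, B} ✗
  I^A i → possible child types {O, A} ✓
  I^B I^B → possible child types {B} ✗
  I^B i → possible child types {O, B} ✓
  i i → possible child types {O} ✓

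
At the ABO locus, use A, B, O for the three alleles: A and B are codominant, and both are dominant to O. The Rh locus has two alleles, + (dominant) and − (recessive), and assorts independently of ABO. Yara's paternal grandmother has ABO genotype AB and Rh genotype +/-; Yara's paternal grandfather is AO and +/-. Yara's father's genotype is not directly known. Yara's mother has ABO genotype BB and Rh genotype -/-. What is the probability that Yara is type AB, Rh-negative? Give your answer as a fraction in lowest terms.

1/4

Yara's father's ABO genotype from AB × AO: 1/4 AA, 1/4 AB, 1/4 AO, 1/4 BO.
Crossing each possibility with the mother BB and summing P(type AB): 1/4·1 + 1/4·1/2 + 1/4·1/2 + 1/4·0 = 1/2.
Similarly for Rh via the father's Rh distribution: P(Rh-) = 1/2.
Independent loci: 1/2 × 1/2 = 1/4.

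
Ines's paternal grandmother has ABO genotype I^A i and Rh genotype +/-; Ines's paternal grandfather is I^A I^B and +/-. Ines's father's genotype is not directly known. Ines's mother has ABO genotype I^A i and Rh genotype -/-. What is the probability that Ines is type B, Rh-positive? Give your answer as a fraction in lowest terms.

1/16

Ines's father's ABO genotype from I^A i × I^A I^B: 1/4 I^A I^A, 1/4 I^A I^B, 1/4 I^A i, 1/4 I^B i.
Crossing each possibility with the mother I^A i and summing P(type B): 1/4·0 + 1/4·1/4 + 1/4·0 + 1/4·1/4 = 1/8.
Similarly for Rh via the father's Rh distribution: P(Rh+) = 1/2.
Independent loci: 1/8 × 1/2 = 1/16.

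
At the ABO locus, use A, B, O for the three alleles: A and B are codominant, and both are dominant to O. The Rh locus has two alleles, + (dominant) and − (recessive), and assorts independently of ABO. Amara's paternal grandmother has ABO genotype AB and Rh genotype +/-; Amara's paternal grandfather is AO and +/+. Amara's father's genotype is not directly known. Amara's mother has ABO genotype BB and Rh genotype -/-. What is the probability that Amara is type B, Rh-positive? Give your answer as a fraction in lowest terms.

Amara's father's ABO genotype from AB × AO: 1/4 AA, 1/4 AB, 1/4 AO, 1/4 BO.
Crossing each possibility with the mother BB and summing P(type B): 1/4·0 + 1/4·1/2 + 1/4·1/2 + 1/4·1 = 1/2.
Similarly for Rh via the father's Rh distribution: P(Rh+) = 3/4.
Independent loci: 1/2 × 3/4 = 3/8.

3/8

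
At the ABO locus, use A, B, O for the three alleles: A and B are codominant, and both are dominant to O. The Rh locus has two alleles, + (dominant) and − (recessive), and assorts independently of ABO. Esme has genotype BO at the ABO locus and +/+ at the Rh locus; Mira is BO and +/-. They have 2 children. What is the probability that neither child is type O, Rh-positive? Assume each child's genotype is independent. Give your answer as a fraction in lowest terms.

ABO cross BO × BO → 1/4 O, 3/4 B.
Rh cross +/+ × +/- → 1 Rh+; so P(type O, Rh-positive) = 1/4 × 1 = 1/4 per child.
P(not type O, Rh-positive) = 3/4 for one child; (3/4)^2 = 9/16.

9/16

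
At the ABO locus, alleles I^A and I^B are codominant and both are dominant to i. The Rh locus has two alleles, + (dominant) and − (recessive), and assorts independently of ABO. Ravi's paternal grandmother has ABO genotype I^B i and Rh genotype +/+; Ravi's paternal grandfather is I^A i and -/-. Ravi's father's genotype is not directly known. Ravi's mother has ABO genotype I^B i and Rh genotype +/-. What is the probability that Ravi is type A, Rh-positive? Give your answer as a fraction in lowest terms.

3/32

Ravi's father's ABO genotype from I^B i × I^A i: 1/4 I^A I^B, 1/4 I^A i, 1/4 I^B i, 1/4 i i.
Crossing each possibility with the mother I^B i and summing P(type A): 1/4·1/4 + 1/4·1/4 + 1/4·0 + 1/4·0 = 1/8.
Similarly for Rh via the father's Rh distribution: P(Rh+) = 3/4.
Independent loci: 1/8 × 3/4 = 3/32.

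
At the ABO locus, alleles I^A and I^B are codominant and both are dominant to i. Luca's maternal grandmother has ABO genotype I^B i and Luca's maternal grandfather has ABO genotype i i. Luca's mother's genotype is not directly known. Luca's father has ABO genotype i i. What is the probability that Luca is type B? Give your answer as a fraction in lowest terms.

Luca's mother's ABO genotype from I^B i × i i: 1/2 I^B i, 1/2 i i.
Crossing each possibility with the father i i and summing P(type B): 1/2·1/2 + 1/2·0 = 1/4.

1/4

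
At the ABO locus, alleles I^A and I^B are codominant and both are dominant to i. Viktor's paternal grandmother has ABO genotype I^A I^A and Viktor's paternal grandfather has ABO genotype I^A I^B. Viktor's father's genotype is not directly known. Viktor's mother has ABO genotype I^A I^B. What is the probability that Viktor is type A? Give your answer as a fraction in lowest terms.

3/8

Viktor's father's ABO genotype from I^A I^A × I^A I^B: 1/2 I^A I^A, 1/2 I^A I^B.
Crossing each possibility with the mother I^A I^B and summing P(type A): 1/2·1/2 + 1/2·1/4 = 3/8.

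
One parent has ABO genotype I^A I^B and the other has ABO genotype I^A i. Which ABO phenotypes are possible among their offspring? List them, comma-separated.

A, B, AB

Gametes from I^A I^B × I^A i give offspring ABO genotypes I^A I^A, I^A I^B, I^A i, I^B i, i.e. phenotypes A, B, AB.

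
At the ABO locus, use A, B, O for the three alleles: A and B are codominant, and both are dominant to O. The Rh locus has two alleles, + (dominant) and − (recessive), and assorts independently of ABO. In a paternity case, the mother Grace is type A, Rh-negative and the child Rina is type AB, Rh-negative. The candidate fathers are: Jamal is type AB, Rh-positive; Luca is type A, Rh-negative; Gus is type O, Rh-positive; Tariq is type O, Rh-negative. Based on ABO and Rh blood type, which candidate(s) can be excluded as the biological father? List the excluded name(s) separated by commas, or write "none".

Luca, Gus, Tariq

A candidate is excluded only if no genotype consistent with his phenotype could produce a type AB, Rh-negative child with a type A, Rh-negative mother.
Luca (type A, Rh-): no genotype consistent with that phenotype can produce a type-AB Rh- child with a type-A mother.
Gus (type O, Rh+): no genotype consistent with that phenotype can produce a type-AB Rh- child with a type-A mother.
Tariq (type O, Rh-): no genotype consistent with that phenotype can produce a type-AB Rh- child with a type-A mother.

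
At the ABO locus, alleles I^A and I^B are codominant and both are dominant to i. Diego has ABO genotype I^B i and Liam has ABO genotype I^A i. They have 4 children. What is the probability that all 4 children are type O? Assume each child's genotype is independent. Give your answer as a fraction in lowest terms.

ABO cross I^B i × I^A i → 1/4 O, 1/4 A, 1/4 B, 1/4 AB.
So P(type O) = 1/4 per child.
All 4 independent: (1/4)^4 = 1/256.

1/256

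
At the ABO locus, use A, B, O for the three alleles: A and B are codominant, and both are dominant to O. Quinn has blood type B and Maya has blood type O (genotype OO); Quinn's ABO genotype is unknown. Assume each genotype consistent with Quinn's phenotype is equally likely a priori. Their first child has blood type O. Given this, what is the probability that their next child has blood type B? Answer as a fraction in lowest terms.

1/2

Possible genotypes: Quinn ∈ {BB, BO}; Maya ∈ {OO}.
Weight each parental genotype pair by prior × P(type-O child):
  BO × OO: posterior weight 1; P(next child type B) = 1/2.
Weighted sum = 1/2.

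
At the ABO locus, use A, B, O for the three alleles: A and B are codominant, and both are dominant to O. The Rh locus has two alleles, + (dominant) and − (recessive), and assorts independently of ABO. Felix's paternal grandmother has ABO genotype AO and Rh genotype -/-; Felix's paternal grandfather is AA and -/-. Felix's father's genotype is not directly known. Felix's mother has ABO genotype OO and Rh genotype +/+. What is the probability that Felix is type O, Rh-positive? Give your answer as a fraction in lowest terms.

Felix's father's ABO genotype from AO × AA: 1/2 AA, 1/2 AO.
Crossing each possibility with the mother OO and summing P(type O): 1/2·0 + 1/2·1/2 = 1/4.
Similarly for Rh via the father's Rh distribution: P(Rh+) = 1.
Independent loci: 1/4 × 1 = 1/4.

1/4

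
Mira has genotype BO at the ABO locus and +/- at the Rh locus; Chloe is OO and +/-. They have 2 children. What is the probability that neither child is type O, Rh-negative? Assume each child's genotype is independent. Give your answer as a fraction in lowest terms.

49/64

ABO cross BO × OO → 1/2 O, 1/2 B.
Rh cross +/- × +/- → 3/4 Rh+, 1/4 Rh-; so P(type O, Rh-negative) = 1/2 × 1/4 = 1/8 per child.
P(not type O, Rh-negative) = 7/8 for one child; (7/8)^2 = 49/64.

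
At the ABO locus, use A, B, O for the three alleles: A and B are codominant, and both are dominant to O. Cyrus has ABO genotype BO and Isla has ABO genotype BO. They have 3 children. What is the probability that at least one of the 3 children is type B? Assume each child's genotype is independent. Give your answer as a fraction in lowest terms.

63/64

ABO cross BO × BO → 1/4 O, 3/4 B.
So P(type B) = 3/4 per child.
P(none) = (1/4)^3 = 1/64; P(at least one) = 1 − 1/64 = 63/64.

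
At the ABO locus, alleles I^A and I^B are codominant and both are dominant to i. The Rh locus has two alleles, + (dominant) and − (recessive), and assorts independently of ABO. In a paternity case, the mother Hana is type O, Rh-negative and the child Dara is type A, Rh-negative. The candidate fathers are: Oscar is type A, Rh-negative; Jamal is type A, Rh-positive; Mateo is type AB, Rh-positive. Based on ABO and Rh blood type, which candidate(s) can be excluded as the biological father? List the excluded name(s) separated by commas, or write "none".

A candidate is excluded only if no genotype consistent with his phenotype could produce a type A, Rh-negative child with a type O, Rh-negative mother.
Every candidate has at least one consistent genotype combination, so none can be excluded.

none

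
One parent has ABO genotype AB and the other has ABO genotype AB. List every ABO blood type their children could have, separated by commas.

Gametes from AB × AB give offspring ABO genotypes AA, AB, BB, i.e. phenotypes A, B, AB.

A, B, AB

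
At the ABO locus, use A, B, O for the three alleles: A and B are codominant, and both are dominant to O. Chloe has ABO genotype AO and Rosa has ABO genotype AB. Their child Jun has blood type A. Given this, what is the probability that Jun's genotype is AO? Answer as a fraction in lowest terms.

Cross AO × AB → 1/4 AA, 1/4 AB, 1/4 AO, 1/4 BO.
Type-A genotypes among offspring: AA (1/4), AO (1/4); total 1/2.
P(AO | type A) = (1/4) / (1/2) = 1/2.

1/2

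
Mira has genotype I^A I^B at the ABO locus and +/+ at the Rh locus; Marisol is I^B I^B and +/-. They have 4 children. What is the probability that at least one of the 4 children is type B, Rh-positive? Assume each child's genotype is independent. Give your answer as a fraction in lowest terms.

ABO cross I^A I^B × I^B I^B → 1/2 B, 1/2 AB.
Rh cross +/+ × +/- → 1 Rh+; so P(type B, Rh-positive) = 1/2 × 1 = 1/2 per child.
P(none) = (1/2)^4 = 1/16; P(at least one) = 1 − 1/16 = 15/16.

15/16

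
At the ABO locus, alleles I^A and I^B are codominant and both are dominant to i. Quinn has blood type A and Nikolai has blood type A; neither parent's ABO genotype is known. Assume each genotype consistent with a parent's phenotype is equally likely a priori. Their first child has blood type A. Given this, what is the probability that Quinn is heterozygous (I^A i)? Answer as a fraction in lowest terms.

7/15

Possible genotypes: Quinn ∈ {I^A I^A, I^A i}; Nikolai ∈ {I^A I^A, I^A i}.
Weight each parental genotype pair by prior × P(type-A child):
  I^A I^A × I^A I^A: posterior weight 4/15.
  I^A I^A × I^A i: posterior weight 4/15.
  I^A i × I^A I^A: posterior weight 4/15.
  I^A i × I^A i: posterior weight 1/5.
Sum the posterior weight over pairs where Quinn is I^A i: 7/15.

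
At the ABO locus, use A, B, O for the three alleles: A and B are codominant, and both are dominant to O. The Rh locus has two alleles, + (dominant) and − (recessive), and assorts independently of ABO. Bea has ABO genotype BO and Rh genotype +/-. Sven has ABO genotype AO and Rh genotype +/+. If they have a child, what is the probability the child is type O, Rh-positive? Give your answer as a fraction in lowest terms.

ABO cross BO × AO → offspring phenotypes: 1/4 O, 1/4 A, 1/4 B, 1/4 AB.
Rh cross +/- × +/+ → 1 Rh+.
Independent loci: P(type O, Rh-positive) = 1/4 × 1 = 1/4.

1/4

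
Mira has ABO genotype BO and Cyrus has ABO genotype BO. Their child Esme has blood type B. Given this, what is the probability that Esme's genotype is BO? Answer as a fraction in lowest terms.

2/3

Cross BO × BO → 1/4 BB, 1/2 BO, 1/4 OO.
Type-B genotypes among offspring: BB (1/4), BO (1/2); total 3/4.
P(BO | type B) = (1/2) / (3/4) = 2/3.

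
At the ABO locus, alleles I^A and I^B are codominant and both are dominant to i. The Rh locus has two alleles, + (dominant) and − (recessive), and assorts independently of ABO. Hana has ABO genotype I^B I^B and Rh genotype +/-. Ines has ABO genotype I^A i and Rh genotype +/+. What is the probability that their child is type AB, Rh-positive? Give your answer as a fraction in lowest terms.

ABO cross I^B I^B × I^A i → offspring phenotypes: 1/2 B, 1/2 AB.
Rh cross +/- × +/+ → 1 Rh+.
Independent loci: P(type AB, Rh-positive) = 1/2 × 1 = 1/2.

1/2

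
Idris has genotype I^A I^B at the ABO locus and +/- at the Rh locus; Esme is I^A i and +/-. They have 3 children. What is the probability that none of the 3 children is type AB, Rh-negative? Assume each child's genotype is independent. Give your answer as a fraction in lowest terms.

ABO cross I^A I^B × I^A i → 1/2 A, 1/4 B, 1/4 AB.
Rh cross +/- × +/- → 3/4 Rh+, 1/4 Rh-; so P(type AB, Rh-negative) = 1/4 × 1/4 = 1/16 per child.
P(not type AB, Rh-negative) = 15/16 for one child; (15/16)^3 = 3375/4096.

3375/4096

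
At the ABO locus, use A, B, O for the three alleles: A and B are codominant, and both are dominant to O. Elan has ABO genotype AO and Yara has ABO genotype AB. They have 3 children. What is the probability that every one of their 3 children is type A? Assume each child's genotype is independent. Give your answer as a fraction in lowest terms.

1/8

ABO cross AO × AB → 1/2 A, 1/4 B, 1/4 AB.
So P(type A) = 1/2 per child.
All 3 independent: (1/2)^3 = 1/8.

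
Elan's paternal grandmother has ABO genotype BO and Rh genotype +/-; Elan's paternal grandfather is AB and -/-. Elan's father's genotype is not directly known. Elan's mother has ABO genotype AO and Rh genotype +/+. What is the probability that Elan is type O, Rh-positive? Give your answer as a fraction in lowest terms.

Elan's father's ABO genotype from BO × AB: 1/4 AB, 1/4 AO, 1/4 BB, 1/4 BO.
Crossing each possibility with the mother AO and summing P(type O): 1/4·0 + 1/4·1/4 + 1/4·0 + 1/4·1/4 = 1/8.
Similarly for Rh via the father's Rh distribution: P(Rh+) = 1.
Independent loci: 1/8 × 1 = 1/8.

1/8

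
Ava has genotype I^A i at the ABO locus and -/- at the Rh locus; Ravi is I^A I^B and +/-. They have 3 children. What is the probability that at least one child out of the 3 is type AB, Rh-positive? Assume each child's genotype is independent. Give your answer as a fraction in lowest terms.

ABO cross I^A i × I^A I^B → 1/2 A, 1/4 B, 1/4 AB.
Rh cross -/- × +/- → 1/2 Rh+, 1/2 Rh-; so P(type AB, Rh-positive) = 1/4 × 1/2 = 1/8 per child.
P(none) = (7/8)^3 = 343/512; P(at least one) = 1 − 343/512 = 169/512.

169/512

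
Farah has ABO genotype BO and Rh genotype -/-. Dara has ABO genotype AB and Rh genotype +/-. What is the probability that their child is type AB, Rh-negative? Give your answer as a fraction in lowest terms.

1/8

ABO cross BO × AB → offspring phenotypes: 1/4 A, 1/2 B, 1/4 AB.
Rh cross -/- × +/- → 1/2 Rh+, 1/2 Rh-.
Independent loci: P(type AB, Rh-negative) = 1/4 × 1/2 = 1/8.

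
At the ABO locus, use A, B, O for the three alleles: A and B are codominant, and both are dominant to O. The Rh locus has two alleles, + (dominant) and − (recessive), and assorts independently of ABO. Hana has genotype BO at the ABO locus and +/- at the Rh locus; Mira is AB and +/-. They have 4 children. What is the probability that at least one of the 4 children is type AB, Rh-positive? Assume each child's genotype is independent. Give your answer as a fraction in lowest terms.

ABO cross BO × AB → 1/4 A, 1/2 B, 1/4 AB.
Rh cross +/- × +/- → 3/4 Rh+, 1/4 Rh-; so P(type AB, Rh-positive) = 1/4 × 3/4 = 3/16 per child.
P(none) = (13/16)^4 = 28561/65536; P(at least one) = 1 − 28561/65536 = 36975/65536.

36975/65536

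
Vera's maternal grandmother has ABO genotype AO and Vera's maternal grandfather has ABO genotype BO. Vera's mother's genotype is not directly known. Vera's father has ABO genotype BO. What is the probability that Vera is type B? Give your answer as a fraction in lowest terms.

Vera's mother's ABO genotype from AO × BO: 1/4 AB, 1/4 AO, 1/4 BO, 1/4 OO.
Crossing each possibility with the father BO and summing P(type B): 1/4·1/2 + 1/4·1/4 + 1/4·3/4 + 1/4·1/2 = 1/2.

1/2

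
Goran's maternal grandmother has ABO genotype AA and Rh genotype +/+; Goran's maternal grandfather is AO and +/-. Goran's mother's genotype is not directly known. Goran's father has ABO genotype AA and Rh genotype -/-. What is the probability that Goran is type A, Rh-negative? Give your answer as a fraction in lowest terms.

Goran's mother's ABO genotype from AA × AO: 1/2 AA, 1/2 AO.
Crossing each possibility with the father AA and summing P(type A): 1/2·1 + 1/2·1 = 1.
Similarly for Rh via the mother's Rh distribution: P(Rh-) = 1/4.
Independent loci: 1 × 1/4 = 1/4.

1/4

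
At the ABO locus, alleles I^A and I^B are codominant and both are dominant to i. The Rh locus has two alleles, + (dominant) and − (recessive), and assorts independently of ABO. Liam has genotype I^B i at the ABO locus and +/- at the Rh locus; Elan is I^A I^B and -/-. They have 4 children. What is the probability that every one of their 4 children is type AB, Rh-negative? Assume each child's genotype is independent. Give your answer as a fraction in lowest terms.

1/4096

ABO cross I^B i × I^A I^B → 1/4 A, 1/2 B, 1/4 AB.
Rh cross +/- × -/- → 1/2 Rh+, 1/2 Rh-; so P(type AB, Rh-negative) = 1/4 × 1/2 = 1/8 per child.
All 4 independent: (1/8)^4 = 1/4096.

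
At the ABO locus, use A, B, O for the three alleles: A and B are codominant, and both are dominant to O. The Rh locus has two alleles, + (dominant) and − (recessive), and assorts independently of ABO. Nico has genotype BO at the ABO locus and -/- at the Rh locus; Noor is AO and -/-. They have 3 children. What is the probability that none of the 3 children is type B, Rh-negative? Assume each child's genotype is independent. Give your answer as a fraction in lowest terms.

27/64

ABO cross BO × AO → 1/4 O, 1/4 A, 1/4 B, 1/4 AB.
Rh cross -/- × -/- → 1 Rh-; so P(type B, Rh-negative) = 1/4 × 1 = 1/4 per child.
P(not type B, Rh-negative) = 3/4 for one child; (3/4)^3 = 27/64.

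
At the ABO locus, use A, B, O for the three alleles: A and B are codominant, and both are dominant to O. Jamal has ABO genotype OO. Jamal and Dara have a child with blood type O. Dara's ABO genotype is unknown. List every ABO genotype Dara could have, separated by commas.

AO, BO, OO

For each candidate genotype of Dara, check whether crossing it with OO can produce every observed child phenotype.
  AA → possible child types {A} ✗
  AB → possible child types {A, B} ✗
  AO → possible child types {O, A} ✓
  BB → possible child types {B} ✗
  BO → possible child types {O, B} ✓
  OO → possible child types {O} ✓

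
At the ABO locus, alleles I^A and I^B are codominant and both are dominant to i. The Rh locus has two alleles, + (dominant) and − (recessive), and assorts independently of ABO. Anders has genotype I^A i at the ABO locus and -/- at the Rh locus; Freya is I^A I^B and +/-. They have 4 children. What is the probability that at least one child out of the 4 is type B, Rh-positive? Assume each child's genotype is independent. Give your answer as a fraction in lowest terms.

ABO cross I^A i × I^A I^B → 1/2 A, 1/4 B, 1/4 AB.
Rh cross -/- × +/- → 1/2 Rh+, 1/2 Rh-; so P(type B, Rh-positive) = 1/4 × 1/2 = 1/8 per child.
P(none) = (7/8)^4 = 2401/4096; P(at least one) = 1 − 2401/4096 = 1695/4096.

1695/4096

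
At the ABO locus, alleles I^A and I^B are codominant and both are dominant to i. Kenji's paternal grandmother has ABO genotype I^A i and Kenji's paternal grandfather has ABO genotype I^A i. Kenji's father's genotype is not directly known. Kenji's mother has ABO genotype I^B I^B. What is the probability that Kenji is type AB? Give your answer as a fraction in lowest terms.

1/2

Kenji's father's ABO genotype from I^A i × I^A i: 1/4 I^A I^A, 1/2 I^A i, 1/4 i i.
Crossing each possibility with the mother I^B I^B and summing P(type AB): 1/4·1 + 1/2·1/2 + 1/4·0 = 1/2.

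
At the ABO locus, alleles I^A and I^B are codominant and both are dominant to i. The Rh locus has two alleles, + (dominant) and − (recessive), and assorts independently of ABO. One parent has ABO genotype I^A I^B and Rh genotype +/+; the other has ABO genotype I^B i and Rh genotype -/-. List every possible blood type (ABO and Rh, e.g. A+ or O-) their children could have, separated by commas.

Gametes from I^A I^B × I^B i give offspring ABO genotypes I^A I^B, I^A i, I^B I^B, I^B i, i.e. phenotypes A, B, AB.
Rh cross +/+ × -/- → phenotypes Rh+.
Combining independently: A+, B+, AB+.

A+, B+, AB+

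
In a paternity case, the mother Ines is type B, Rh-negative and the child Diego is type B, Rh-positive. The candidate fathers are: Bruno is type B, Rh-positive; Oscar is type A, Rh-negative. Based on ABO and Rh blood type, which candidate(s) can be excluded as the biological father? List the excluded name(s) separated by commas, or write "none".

A candidate is excluded only if no genotype consistent with his phenotype could produce a type B, Rh-positive child with a type B, Rh-negative mother.
Oscar (type A, Rh-): no genotype consistent with that phenotype can produce a type-B Rh+ child with a type-B mother.

Oscar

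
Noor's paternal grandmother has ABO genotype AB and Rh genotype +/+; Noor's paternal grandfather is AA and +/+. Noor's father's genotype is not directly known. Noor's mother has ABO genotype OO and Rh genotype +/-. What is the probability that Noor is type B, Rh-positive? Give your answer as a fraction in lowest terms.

1/4

Noor's father's ABO genotype from AB × AA: 1/2 AA, 1/2 AB.
Crossing each possibility with the mother OO and summing P(type B): 1/2·0 + 1/2·1/2 = 1/4.
Similarly for Rh via the father's Rh distribution: P(Rh+) = 1.
Independent loci: 1/4 × 1 = 1/4.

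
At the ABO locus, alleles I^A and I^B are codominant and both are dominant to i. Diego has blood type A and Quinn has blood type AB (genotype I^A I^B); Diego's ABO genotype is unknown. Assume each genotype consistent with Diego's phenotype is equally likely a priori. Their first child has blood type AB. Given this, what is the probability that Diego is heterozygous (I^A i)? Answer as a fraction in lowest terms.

Possible genotypes: Diego ∈ {I^A I^A, I^A i}; Quinn ∈ {I^A I^B}.
Weight each parental genotype pair by prior × P(type-AB child):
  I^A I^A × I^A I^B: posterior weight 2/3.
  I^A i × I^A I^B: posterior weight 1/3.
Sum the posterior weight over pairs where Diego is I^A i: 1/3.

1/3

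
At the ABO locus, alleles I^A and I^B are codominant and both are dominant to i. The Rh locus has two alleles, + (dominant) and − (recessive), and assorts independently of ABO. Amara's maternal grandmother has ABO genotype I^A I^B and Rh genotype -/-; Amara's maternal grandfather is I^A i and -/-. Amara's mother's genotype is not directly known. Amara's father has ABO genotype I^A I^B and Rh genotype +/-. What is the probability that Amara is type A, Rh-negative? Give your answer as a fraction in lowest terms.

Amara's mother's ABO genotype from I^A I^B × I^A i: 1/4 I^A I^A, 1/4 I^A I^B, 1/4 I^A i, 1/4 I^B i.
Crossing each possibility with the father I^A I^B and summing P(type A): 1/4·1/2 + 1/4·1/4 + 1/4·1/2 + 1/4·1/4 = 3/8.
Similarly for Rh via the mother's Rh distribution: P(Rh-) = 1/2.
Independent loci: 3/8 × 1/2 = 3/16.

3/16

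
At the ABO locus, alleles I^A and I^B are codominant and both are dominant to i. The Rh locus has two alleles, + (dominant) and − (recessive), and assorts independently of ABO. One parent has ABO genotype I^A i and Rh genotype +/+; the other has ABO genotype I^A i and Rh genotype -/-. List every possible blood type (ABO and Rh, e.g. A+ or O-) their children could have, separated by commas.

Gametes from I^A i × I^A i give offspring ABO genotypes I^A I^A, I^A i, i i, i.e. phenotypes O, A.
Rh cross +/+ × -/- → phenotypes Rh+.
Combining independently: O+, A+.

O+, A+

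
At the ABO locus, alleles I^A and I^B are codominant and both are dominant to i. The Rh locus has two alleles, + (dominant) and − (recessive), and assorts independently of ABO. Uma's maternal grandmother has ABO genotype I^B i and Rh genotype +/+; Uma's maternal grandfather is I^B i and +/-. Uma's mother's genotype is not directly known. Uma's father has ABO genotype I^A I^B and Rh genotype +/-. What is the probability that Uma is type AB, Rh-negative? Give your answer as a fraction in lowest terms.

Uma's mother's ABO genotype from I^B i × I^B i: 1/4 I^B I^B, 1/2 I^B i, 1/4 i i.
Crossing each possibility with the father I^A I^B and summing P(type AB): 1/4·1/2 + 1/2·1/4 + 1/4·0 = 1/4.
Similarly for Rh via the mother's Rh distribution: P(Rh-) = 1/8.
Independent loci: 1/4 × 1/8 = 1/32.

1/32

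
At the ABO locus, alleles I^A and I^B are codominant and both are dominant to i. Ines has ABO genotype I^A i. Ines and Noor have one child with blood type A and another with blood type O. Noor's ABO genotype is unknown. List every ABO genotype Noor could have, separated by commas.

I^A i, I^B i, i i

For each candidate genotype of Noor, check whether crossing it with I^A i can produce every observed child phenotype.
  I^A I^A → possible child types {A} ✗
  I^A I^B → possible child types {A, B, AB} ✗
  I^A i → possible child types {O, A} ✓
  I^B I^B → possible child types {B, AB} ✗
  I^B i → possible child types {O, A, B, AB} ✓
  i i → possible child types {O, A} ✓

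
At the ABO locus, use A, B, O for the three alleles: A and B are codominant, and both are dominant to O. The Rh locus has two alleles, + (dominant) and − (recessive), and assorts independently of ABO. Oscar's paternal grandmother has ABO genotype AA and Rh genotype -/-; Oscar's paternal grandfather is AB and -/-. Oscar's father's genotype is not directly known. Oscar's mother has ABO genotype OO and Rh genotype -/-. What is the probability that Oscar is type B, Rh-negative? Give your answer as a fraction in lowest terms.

1/4

Oscar's father's ABO genotype from AA × AB: 1/2 AA, 1/2 AB.
Crossing each possibility with the mother OO and summing P(type B): 1/2·0 + 1/2·1/2 = 1/4.
Similarly for Rh via the father's Rh distribution: P(Rh-) = 1.
Independent loci: 1/4 × 1 = 1/4.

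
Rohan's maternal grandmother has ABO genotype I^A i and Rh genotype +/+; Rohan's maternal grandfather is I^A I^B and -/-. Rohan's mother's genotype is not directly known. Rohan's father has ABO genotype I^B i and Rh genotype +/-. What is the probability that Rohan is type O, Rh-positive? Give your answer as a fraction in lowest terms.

Rohan's mother's ABO genotype from I^A i × I^A I^B: 1/4 I^A I^A, 1/4 I^A I^B, 1/4 I^A i, 1/4 I^B i.
Crossing each possibility with the father I^B i and summing P(type O): 1/4·0 + 1/4·0 + 1/4·1/4 + 1/4·1/4 = 1/8.
Similarly for Rh via the mother's Rh distribution: P(Rh+) = 3/4.
Independent loci: 1/8 × 3/4 = 3/32.

3/32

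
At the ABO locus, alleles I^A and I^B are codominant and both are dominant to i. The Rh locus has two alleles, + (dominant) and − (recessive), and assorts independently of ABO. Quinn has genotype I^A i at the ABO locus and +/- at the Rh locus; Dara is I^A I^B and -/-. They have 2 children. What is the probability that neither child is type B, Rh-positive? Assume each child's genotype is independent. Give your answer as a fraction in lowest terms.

ABO cross I^A i × I^A I^B → 1/2 A, 1/4 B, 1/4 AB.
Rh cross +/- × -/- → 1/2 Rh+, 1/2 Rh-; so P(type B, Rh-positive) = 1/4 × 1/2 = 1/8 per child.
P(not type B, Rh-positive) = 7/8 for one child; (7/8)^2 = 49/64.

49/64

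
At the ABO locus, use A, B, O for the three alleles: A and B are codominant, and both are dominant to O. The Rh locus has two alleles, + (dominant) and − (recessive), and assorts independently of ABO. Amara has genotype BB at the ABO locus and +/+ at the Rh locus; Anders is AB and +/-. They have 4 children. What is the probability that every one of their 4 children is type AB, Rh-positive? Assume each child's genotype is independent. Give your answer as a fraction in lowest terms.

1/16

ABO cross BB × AB → 1/2 B, 1/2 AB.
Rh cross +/+ × +/- → 1 Rh+; so P(type AB, Rh-positive) = 1/2 × 1 = 1/2 per child.
All 4 independent: (1/2)^4 = 1/16.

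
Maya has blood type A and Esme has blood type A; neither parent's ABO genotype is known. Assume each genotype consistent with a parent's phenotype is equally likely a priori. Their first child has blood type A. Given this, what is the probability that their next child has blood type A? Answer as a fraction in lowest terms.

19/20

Possible genotypes: Maya ∈ {I^A I^A, I^A i}; Esme ∈ {I^A I^A, I^A i}.
Weight each parental genotype pair by prior × P(type-A child):
  I^A I^A × I^A I^A: posterior weight 4/15; P(next child type A) = 1.
  I^A I^A × I^A i: posterior weight 4/15; P(next child type A) = 1.
  I^A i × I^A I^A: posterior weight 4/15; P(next child type A) = 1.
  I^A i × I^A i: posterior weight 1/5; P(next child type A) = 3/4.
Weighted sum = 19/20.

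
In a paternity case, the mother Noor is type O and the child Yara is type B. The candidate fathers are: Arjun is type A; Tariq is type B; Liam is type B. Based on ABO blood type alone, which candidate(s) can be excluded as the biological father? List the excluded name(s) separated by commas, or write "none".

Arjun

A candidate is excluded only if no genotype consistent with his phenotype could produce a type B child with a type O mother.
Arjun (type A): no genotype consistent with that phenotype can produce a type-B child with a type-O mother.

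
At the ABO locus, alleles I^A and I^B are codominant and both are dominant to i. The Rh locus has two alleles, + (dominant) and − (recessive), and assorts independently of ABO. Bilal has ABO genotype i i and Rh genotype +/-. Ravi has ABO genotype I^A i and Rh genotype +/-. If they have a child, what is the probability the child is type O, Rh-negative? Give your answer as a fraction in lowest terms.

ABO cross i i × I^A i → offspring phenotypes: 1/2 O, 1/2 A.
Rh cross +/- × +/- → 3/4 Rh+, 1/4 Rh-.
Independent loci: P(type O, Rh-negative) = 1/2 × 1/4 = 1/8.

1/8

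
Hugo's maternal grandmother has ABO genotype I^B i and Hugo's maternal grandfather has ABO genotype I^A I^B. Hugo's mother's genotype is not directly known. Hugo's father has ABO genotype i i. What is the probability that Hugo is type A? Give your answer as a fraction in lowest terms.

1/4

Hugo's mother's ABO genotype from I^B i × I^A I^B: 1/4 I^A I^B, 1/4 I^A i, 1/4 I^B I^B, 1/4 I^B i.
Crossing each possibility with the father i i and summing P(type A): 1/4·1/2 + 1/4·1/2 + 1/4·0 + 1/4·0 = 1/4.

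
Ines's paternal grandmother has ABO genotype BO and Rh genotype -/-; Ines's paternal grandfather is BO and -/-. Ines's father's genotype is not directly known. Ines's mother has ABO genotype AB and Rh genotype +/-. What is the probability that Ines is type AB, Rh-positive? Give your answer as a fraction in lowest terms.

1/8

Ines's father's ABO genotype from BO × BO: 1/4 BB, 1/2 BO, 1/4 OO.
Crossing each possibility with the mother AB and summing P(type AB): 1/4·1/2 + 1/2·1/4 + 1/4·0 = 1/4.
Similarly for Rh via the father's Rh distribution: P(Rh+) = 1/2.
Independent loci: 1/4 × 1/2 = 1/8.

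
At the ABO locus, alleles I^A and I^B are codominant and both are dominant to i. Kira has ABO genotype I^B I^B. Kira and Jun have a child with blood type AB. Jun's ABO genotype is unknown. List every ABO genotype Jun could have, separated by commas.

I^A I^A, I^A I^B, I^A i

For each candidate genotype of Jun, check whether crossing it with I^B I^B can produce every observed child phenotype.
  I^A I^A → possible child types {AB} ✓
  I^A I^B → possible child types {B, AB} ✓
  I^A i → possible child types {B, AB} ✓
  I^B I^B → possible child types {B} ✗
  I^B i → possible child types {B} ✗
  i i → possible child types {B} ✗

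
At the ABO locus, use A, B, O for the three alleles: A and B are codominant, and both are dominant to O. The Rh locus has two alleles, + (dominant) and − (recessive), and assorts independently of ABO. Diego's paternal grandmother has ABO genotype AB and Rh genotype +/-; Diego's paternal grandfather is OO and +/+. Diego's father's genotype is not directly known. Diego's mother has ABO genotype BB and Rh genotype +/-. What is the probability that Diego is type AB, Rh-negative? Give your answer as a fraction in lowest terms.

Diego's father's ABO genotype from AB × OO: 1/2 AO, 1/2 BO.
Crossing each possibility with the mother BB and summing P(type AB): 1/2·1/2 + 1/2·0 = 1/4.
Similarly for Rh via the father's Rh distribution: P(Rh-) = 1/8.
Independent loci: 1/4 × 1/8 = 1/32.

1/32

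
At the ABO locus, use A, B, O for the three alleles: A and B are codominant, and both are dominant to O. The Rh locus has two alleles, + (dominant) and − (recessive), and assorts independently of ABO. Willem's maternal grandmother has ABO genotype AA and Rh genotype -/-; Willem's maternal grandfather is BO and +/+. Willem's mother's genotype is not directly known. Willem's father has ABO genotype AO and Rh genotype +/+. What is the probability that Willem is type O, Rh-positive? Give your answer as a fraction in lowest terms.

Willem's mother's ABO genotype from AA × BO: 1/2 AB, 1/2 AO.
Crossing each possibility with the father AO and summing P(type O): 1/2·0 + 1/2·1/4 = 1/8.
Similarly for Rh via the mother's Rh distribution: P(Rh+) = 1.
Independent loci: 1/8 × 1 = 1/8.

1/8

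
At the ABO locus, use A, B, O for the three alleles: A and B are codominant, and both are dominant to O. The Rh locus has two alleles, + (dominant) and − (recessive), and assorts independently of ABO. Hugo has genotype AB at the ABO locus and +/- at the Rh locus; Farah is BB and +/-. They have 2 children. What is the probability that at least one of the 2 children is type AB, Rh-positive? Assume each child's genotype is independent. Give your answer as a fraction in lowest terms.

ABO cross AB × BB → 1/2 B, 1/2 AB.
Rh cross +/- × +/- → 3/4 Rh+, 1/4 Rh-; so P(type AB, Rh-positive) = 1/2 × 3/4 = 3/8 per child.
P(none) = (5/8)^2 = 25/64; P(at least one) = 1 − 25/64 = 39/64.

39/64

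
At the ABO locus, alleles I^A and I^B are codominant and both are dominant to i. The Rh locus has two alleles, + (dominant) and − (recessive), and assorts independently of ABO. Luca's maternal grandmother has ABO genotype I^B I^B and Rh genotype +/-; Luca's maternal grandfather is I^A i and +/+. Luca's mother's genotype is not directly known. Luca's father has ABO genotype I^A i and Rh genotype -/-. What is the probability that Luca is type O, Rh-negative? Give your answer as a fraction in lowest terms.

Luca's mother's ABO genotype from I^B I^B × I^A i: 1/2 I^A I^B, 1/2 I^B i.
Crossing each possibility with the father I^A i and summing P(type O): 1/2·0 + 1/2·1/4 = 1/8.
Similarly for Rh via the mother's Rh distribution: P(Rh-) = 1/4.
Independent loci: 1/8 × 1/4 = 1/32.

1/32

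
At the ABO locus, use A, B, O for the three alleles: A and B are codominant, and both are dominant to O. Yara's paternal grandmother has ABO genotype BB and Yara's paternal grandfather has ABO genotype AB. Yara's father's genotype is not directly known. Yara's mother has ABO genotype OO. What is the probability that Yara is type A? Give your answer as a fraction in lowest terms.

Yara's father's ABO genotype from BB × AB: 1/2 AB, 1/2 BB.
Crossing each possibility with the mother OO and summing P(type A): 1/2·1/2 + 1/2·0 = 1/4.

1/4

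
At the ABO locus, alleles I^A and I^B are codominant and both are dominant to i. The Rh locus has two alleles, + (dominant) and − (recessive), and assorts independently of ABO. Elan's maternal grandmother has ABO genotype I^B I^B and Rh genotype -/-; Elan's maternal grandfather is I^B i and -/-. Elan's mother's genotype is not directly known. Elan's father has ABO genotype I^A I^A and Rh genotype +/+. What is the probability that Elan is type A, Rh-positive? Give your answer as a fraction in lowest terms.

1/4

Elan's mother's ABO genotype from I^B I^B × I^B i: 1/2 I^B I^B, 1/2 I^B i.
Crossing each possibility with the father I^A I^A and summing P(type A): 1/2·0 + 1/2·1/2 = 1/4.
Similarly for Rh via the mother's Rh distribution: P(Rh+) = 1.
Independent loci: 1/4 × 1 = 1/4.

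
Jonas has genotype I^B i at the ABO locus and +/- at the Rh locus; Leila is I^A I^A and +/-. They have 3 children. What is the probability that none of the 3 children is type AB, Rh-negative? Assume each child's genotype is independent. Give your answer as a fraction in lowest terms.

343/512

ABO cross I^B i × I^A I^A → 1/2 A, 1/2 AB.
Rh cross +/- × +/- → 3/4 Rh+, 1/4 Rh-; so P(type AB, Rh-negative) = 1/2 × 1/4 = 1/8 per child.
P(not type AB, Rh-negative) = 7/8 for one child; (7/8)^3 = 343/512.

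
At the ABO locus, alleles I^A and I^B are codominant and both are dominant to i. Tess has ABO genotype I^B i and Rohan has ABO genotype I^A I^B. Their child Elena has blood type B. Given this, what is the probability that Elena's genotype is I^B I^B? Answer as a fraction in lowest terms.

Cross I^B i × I^A I^B → 1/4 I^A I^B, 1/4 I^A i, 1/4 I^B I^B, 1/4 I^B i.
Type-B genotypes among offspring: I^B I^B (1/4), I^B i (1/4); total 1/2.
P(I^B I^B | type B) = (1/4) / (1/2) = 1/2.

1/2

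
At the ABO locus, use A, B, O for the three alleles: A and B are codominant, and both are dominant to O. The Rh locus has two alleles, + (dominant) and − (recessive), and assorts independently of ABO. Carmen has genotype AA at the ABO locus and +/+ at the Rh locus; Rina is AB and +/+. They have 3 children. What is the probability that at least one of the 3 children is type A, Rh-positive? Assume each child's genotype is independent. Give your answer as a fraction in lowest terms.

7/8

ABO cross AA × AB → 1/2 A, 1/2 AB.
Rh cross +/+ × +/+ → 1 Rh+; so P(type A, Rh-positive) = 1/2 × 1 = 1/2 per child.
P(none) = (1/2)^3 = 1/8; P(at least one) = 1 − 1/8 = 7/8.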